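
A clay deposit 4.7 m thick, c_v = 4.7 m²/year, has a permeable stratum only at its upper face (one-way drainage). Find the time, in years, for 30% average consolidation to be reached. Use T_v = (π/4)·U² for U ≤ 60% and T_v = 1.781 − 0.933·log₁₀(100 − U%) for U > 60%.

t ≈ 0.332 years

Drainage path length: H_d = H = 4.7 m (single drainage).
U ≤ 60%: T_v = (π/4)·U² = (π/4)×0.3² = 0.070686.
t = T_v·H_d²/c_v = 0.070686×4.7²/4.7 = 0.3322 years.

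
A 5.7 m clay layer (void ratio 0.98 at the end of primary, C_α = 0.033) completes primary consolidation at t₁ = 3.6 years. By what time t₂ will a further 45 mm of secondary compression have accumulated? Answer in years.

t₂ ≈ 10.7 years

S_s = C_α·H/(1+e_p)·log₁₀(t₂/t₁) ⇒ log₁₀(t₂/t₁) = S_s·(1+e_p)/(C_α·H).
log₁₀(t₂/t₁) = 0.045 × (1+0.98) / (0.033×5.7) = 0.4737
t₂ = t₁ × 10^0.4737 = 3.6 × 2.976 = 10.71 years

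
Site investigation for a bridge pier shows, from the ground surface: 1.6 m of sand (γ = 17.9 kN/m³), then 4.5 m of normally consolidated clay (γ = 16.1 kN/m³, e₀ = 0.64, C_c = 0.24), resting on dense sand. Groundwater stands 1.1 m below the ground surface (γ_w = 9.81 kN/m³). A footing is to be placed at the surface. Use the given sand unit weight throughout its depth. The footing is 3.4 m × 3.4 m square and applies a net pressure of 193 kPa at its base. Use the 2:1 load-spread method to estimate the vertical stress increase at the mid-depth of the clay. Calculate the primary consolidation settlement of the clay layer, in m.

S_c ≈ 0.215 m

Mid-depth of clay below the ground surface: z = 1.6 + 4.5/2 = 3.85 m.
Total vertical stress at mid-clay: σ_v = 17.9×1.6 + 16.1×2.25 = 64.865 kPa.
Pore pressure: u = 9.81×(3.85 − 1.1) = 26.978 kPa.
Initial effective stress: σ'_0 = σ_v − u = 64.865 − 26.978 = 37.887 kPa.
Stress increase at mid-clay by the 2:1 spreading method:
Δσ = qBL/((B+z)(L+z)) = 193×3.4×3.4/((3.4+3.85)(3.4+3.85)) = 42.446 kPa
Final effective stress: σ'_f = σ'_0 + Δσ = 37.887 + 42.446 = 80.333 kPa.
Normally consolidated clay, so the full stress increment lies on the virgin compression line:
S_c = C_c·H/(1+e₀)·log₁₀(σ'_f/σ'_0) = 0.24×4.5/(1+0.64)×log₁₀(80.333/37.887)
    = 0.65854 × 0.3264 = 0.2149 m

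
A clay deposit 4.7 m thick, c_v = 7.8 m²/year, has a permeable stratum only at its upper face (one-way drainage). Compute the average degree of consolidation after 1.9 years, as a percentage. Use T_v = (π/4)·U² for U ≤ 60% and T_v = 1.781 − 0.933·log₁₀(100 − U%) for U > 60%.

U ≈ 84.5 %

Drainage path length: H_d = H = 4.7 m (single drainage).
T_v = c_v·t/H_d² = 7.8×1.9/4.7² = 0.67089.
T_v = 0.67089 corresponds to the U > 60% branch:
U = 1 − 10^((1.781 − T_v)/0.933)/100 = 0.8452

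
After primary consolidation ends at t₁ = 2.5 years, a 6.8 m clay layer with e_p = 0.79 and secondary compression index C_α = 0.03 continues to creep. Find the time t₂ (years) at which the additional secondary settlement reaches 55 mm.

t₂ ≈ 7.6 years

S_s = C_α·H/(1+e_p)·log₁₀(t₂/t₁) ⇒ log₁₀(t₂/t₁) = S_s·(1+e_p)/(C_α·H).
log₁₀(t₂/t₁) = 0.055 × (1+0.79) / (0.03×6.8) = 0.4826
t₂ = t₁ × 10^0.4826 = 2.5 × 3.038 = 7.595 years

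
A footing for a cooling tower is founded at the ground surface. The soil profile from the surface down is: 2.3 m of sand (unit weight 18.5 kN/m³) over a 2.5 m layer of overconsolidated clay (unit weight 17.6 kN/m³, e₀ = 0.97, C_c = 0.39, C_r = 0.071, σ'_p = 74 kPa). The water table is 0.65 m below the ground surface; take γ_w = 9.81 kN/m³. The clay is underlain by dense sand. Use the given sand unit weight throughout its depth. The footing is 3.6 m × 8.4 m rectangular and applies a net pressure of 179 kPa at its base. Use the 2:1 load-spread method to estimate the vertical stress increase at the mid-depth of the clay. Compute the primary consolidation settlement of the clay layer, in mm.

Mid-depth of clay below the ground surface: z = 2.3 + 2.5/2 = 3.55 m.
Total vertical stress at mid-clay: σ_v = 18.5×2.3 + 17.6×1.25 = 64.55 kPa.
Pore pressure: u = 9.81×(3.55 − 0.65) = 28.449 kPa.
Initial effective stress: σ'_0 = σ_v − u = 64.55 − 28.449 = 36.101 kPa.
Stress increase at mid-clay by the 2:1 spreading method:
Δσ = qBL/((B+z)(L+z)) = 179×3.6×8.4/((3.6+3.55)(8.4+3.55)) = 63.352 kPa
Final effective stress: σ'_f = 36.101 + 63.352 = 99.453 kPa.
σ'_f = 99.453 > σ'_p = 74 kPa, so the stress path crosses the preconsolidation pressure — recompression up to σ'_p, then virgin compression beyond:
S_c = H/(1+e₀)·[C_r·log₁₀(σ'_p/σ'_0) + C_c·log₁₀(σ'_f/σ'_p)]
    = 2.5/1.97 × [0.071×log₁₀(74/36.101) + 0.39×log₁₀(99.453/74)]
    = 1.269 × [0.022132 + 0.050071] = 0.09163 m

S_c ≈ 91.6 mm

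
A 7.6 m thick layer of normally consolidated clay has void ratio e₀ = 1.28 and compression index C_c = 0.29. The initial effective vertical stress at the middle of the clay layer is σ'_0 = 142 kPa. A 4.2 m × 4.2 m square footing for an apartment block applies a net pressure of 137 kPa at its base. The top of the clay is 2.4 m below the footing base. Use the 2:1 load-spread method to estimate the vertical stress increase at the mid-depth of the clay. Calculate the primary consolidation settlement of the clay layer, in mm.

S_c ≈ 61.3 mm

Mid-depth of clay below the footing base: z = 2.4 + 7.6/2 = 6.2 m.
Stress increase at mid-clay by the 2:1 spreading method:
Δσ = qBL/((B+z)(L+z)) = 137×4.2×4.2/((4.2+6.2)(4.2+6.2)) = 22.344 kPa
Final effective stress: σ'_f = σ'_0 + Δσ = 142 + 22.344 = 164.34 kPa.
Normally consolidated clay, so the full stress increment lies on the virgin compression line:
S_c = C_c·H/(1+e₀)·log₁₀(σ'_f/σ'_0) = 0.29×7.6/(1+1.28)×log₁₀(164.34/142)
    = 0.96667 × 0.063455 = 0.06134 m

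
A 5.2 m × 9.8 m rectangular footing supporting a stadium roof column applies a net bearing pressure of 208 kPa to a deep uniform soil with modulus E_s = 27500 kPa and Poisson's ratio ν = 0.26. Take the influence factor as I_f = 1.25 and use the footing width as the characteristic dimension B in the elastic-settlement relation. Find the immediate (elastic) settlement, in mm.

Immediate (elastic) settlement: S_e = q·B·(1−ν²)/E_s · I_f.
S_e = 208 × 5.2 × (1 − 0.26²) / 27500 × 1.25
    = 208 × 5.2 × 0.9324 / 27500 × 1.25
    = 0.04584 m = 45.84 mm

S_e ≈ 45.8 mm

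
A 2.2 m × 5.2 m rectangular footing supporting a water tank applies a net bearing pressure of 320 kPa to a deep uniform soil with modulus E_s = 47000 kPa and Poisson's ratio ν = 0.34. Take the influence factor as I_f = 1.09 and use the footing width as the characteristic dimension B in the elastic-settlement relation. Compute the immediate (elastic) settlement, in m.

Immediate (elastic) settlement: S_e = q·B·(1−ν²)/E_s · I_f.
S_e = 320 × 2.2 × (1 − 0.34²) / 47000 × 1.09
    = 320 × 2.2 × 0.8844 / 47000 × 1.09
    = 0.01444 m

S_e ≈ 0.0144 m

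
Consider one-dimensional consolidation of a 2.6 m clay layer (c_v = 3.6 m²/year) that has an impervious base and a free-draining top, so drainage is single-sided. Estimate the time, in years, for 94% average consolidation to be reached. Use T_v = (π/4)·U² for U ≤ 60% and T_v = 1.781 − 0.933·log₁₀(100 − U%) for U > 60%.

Drainage path length: H_d = H = 2.6 m (single drainage).
U > 60%: T_v = 1.781 − 0.933·log₁₀(100 − 94) = 1.055.
t = T_v·H_d²/c_v = 1.055×2.6²/3.6 = 1.981 years.

t ≈ 1.98 years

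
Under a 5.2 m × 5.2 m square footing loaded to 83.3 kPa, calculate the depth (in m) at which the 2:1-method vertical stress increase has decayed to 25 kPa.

2:1 spreading — at depth z the loaded area has grown by z in each plan dimension:
qB²/(B+z)² = Δσ_z ⇒ z = B(√(q/Δσ_z) − 1) = 5.2×(√(83.3/25) − 1) = 4.292 m

z ≈ 4.29 m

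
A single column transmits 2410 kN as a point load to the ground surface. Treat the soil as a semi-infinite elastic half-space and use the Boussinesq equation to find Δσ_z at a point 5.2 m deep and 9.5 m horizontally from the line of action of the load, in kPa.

Boussinesq vertical stress below a point load on an elastic half-space:
Δσ_z = 3P/(2πz²) · [1 + (r/z)²]^(−5/2)
r/z = 9.5/5.2 = 1.8269; [1+(r/z)²]^(−5/2) = 0.025519.
Δσ_z = 3×2410/(2π×5.2²) × 0.025519 = 42.555 × 0.025519 = 1.086 kPa

Δσ_z ≈ 1.09 kPa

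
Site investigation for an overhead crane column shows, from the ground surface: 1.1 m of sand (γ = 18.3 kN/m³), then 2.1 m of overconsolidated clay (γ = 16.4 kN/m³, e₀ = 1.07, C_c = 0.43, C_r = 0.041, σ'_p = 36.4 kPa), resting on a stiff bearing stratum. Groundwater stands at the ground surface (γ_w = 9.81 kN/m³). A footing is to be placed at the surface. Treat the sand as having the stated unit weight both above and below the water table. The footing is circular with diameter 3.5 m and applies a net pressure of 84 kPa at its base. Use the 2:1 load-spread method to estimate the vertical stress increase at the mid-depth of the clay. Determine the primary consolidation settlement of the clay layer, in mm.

S_c ≈ 68.9 mm

Mid-depth of clay below the ground surface: z = 1.1 + 2.1/2 = 2.15 m.
Total vertical stress at mid-clay: σ_v = 18.3×1.1 + 16.4×1.05 = 37.35 kPa.
Pore pressure: u = 9.81×(2.15 − 0) = 21.091 kPa.
Initial effective stress: σ'_0 = σ_v − u = 37.35 − 21.091 = 16.259 kPa.
Stress increase at mid-clay by the 2:1 spreading method:
Δσ ≈ qD²/(D+z)² = 84×3.5²/(3.5+2.15)² = 32.234 kPa
Final effective stress: σ'_f = 16.259 + 32.234 = 48.493 kPa.
σ'_f = 48.493 > σ'_p = 36.4 kPa, so the stress path crosses the preconsolidation pressure — recompression up to σ'_p, then virgin compression beyond:
S_c = H/(1+e₀)·[C_r·log₁₀(σ'_p/σ'_0) + C_c·log₁₀(σ'_f/σ'_p)]
    = 2.1/2.07 × [0.041×log₁₀(36.4/16.259) + 0.43×log₁₀(48.493/36.4)]
    = 1.0145 × [0.01435 + 0.053568] = 0.0689 m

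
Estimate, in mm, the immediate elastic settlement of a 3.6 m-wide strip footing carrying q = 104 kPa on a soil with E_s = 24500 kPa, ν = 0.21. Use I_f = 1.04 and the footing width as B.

S_e ≈ 15.2 mm

Immediate (elastic) settlement: S_e = q·B·(1−ν²)/E_s · I_f.
S_e = 104 × 3.6 × (1 − 0.21²) / 24500 × 1.04
    = 104 × 3.6 × 0.9559 / 24500 × 1.04
    = 0.01519 m = 15.19 mm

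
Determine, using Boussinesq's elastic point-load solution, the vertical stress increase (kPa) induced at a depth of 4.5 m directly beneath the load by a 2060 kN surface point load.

Boussinesq vertical stress below a point load on an elastic half-space:
Δσ_z = 3P/(2πz²) · [1 + (r/z)²]^(−5/2)
r/z = 0/4.5 = 0; [1+(r/z)²]^(−5/2) = 1.
Δσ_z = 3×2060/(2π×4.5²) × 1 = 48.572 × 1 = 48.57 kPa

Δσ_z ≈ 48.6 kPa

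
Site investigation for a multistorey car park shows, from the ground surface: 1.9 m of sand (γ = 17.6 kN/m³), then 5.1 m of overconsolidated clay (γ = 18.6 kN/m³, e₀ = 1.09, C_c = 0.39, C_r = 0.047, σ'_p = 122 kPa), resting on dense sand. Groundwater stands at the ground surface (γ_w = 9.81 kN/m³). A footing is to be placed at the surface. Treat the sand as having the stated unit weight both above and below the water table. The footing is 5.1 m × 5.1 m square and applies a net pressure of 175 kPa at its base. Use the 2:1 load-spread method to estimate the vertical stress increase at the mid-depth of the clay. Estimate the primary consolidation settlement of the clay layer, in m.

S_c ≈ 0.0424 m

Mid-depth of clay below the ground surface: z = 1.9 + 5.1/2 = 4.45 m.
Total vertical stress at mid-clay: σ_v = 17.6×1.9 + 18.6×2.55 = 80.87 kPa.
Pore pressure: u = 9.81×(4.45 − 0) = 43.655 kPa.
Initial effective stress: σ'_0 = σ_v − u = 80.87 − 43.655 = 37.215 kPa.
Stress increase at mid-clay by the 2:1 spreading method:
Δσ = qBL/((B+z)(L+z)) = 175×5.1×5.1/((5.1+4.45)(5.1+4.45)) = 49.908 kPa
Final effective stress: σ'_f = 37.215 + 49.908 = 87.123 kPa.
σ'_f = 87.123 ≤ σ'_p = 122 kPa, so the clay remains overconsolidated and only the recompression index applies:
S_c = C_r·H/(1+e₀)·log₁₀(σ'_f/σ'_0) = 0.047×5.1/2.09×log₁₀(87.123/37.215)
    = 0.11469 × 0.36941 = 0.04237 m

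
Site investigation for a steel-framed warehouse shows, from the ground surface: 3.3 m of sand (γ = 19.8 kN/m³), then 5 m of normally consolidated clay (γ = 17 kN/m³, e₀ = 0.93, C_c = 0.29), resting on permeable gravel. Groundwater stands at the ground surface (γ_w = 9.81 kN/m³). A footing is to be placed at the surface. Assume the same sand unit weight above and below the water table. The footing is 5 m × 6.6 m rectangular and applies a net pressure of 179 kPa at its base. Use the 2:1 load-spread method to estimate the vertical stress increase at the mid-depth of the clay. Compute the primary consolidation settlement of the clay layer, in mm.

Mid-depth of clay below the ground surface: z = 3.3 + 5/2 = 5.8 m.
Total vertical stress at mid-clay: σ_v = 19.8×3.3 + 17×2.5 = 107.84 kPa.
Pore pressure: u = 9.81×(5.8 − 0) = 56.898 kPa.
Initial effective stress: σ'_0 = σ_v − u = 107.84 − 56.898 = 50.942 kPa.
Stress increase at mid-clay by the 2:1 spreading method:
Δσ = qBL/((B+z)(L+z)) = 179×5×6.6/((5+5.8)(6.6+5.8)) = 44.108 kPa
Final effective stress: σ'_f = σ'_0 + Δσ = 50.942 + 44.108 = 95.05 kPa.
Normally consolidated clay, so the full stress increment lies on the virgin compression line:
S_c = C_c·H/(1+e₀)·log₁₀(σ'_f/σ'_0) = 0.29×5/(1+0.93)×log₁₀(95.05/50.942)
    = 0.7513 × 0.27088 = 0.2035 m

S_c ≈ 204 mm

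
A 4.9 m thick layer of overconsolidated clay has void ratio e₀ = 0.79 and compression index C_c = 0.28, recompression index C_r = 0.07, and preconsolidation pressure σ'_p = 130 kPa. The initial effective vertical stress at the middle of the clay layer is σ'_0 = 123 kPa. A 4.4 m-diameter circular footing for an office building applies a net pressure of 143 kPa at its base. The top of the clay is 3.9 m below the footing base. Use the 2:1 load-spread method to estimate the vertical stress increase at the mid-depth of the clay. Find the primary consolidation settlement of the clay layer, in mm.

Mid-depth of clay below the footing base: z = 3.9 + 4.9/2 = 6.35 m.
Stress increase at mid-clay by the 2:1 spreading method:
Δσ ≈ qD²/(D+z)² = 143×4.4²/(4.4+6.35)² = 23.957 kPa
Final effective stress: σ'_f = 123 + 23.957 = 146.96 kPa.
σ'_f = 146.96 > σ'_p = 130 kPa, so the stress path crosses the preconsolidation pressure — recompression up to σ'_p, then virgin compression beyond:
S_c = H/(1+e₀)·[C_r·log₁₀(σ'_p/σ'_0) + C_c·log₁₀(σ'_f/σ'_p)]
    = 4.9/1.79 × [0.07×log₁₀(130/123) + 0.28×log₁₀(146.96/130)]
    = 2.7374 × [0.0016827 + 0.014912] = 0.04543 m

S_c ≈ 45.4 mm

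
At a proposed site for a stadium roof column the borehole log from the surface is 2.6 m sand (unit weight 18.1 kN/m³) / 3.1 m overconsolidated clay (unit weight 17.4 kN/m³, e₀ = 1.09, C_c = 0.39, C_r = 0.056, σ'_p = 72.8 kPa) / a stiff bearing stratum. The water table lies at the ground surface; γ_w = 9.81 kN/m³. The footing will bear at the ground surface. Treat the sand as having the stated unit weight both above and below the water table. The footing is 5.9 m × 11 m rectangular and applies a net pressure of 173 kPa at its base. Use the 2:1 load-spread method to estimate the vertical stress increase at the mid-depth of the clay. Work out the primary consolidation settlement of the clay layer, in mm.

Mid-depth of clay below the ground surface: z = 2.6 + 3.1/2 = 4.15 m.
Total vertical stress at mid-clay: σ_v = 18.1×2.6 + 17.4×1.55 = 74.03 kPa.
Pore pressure: u = 9.81×(4.15 − 0) = 40.712 kPa.
Initial effective stress: σ'_0 = σ_v − u = 74.03 − 40.712 = 33.318 kPa.
Stress increase at mid-clay by the 2:1 spreading method:
Δσ = qBL/((B+z)(L+z)) = 173×5.9×11/((5.9+4.15)(11+4.15)) = 73.742 kPa
Final effective stress: σ'_f = 33.318 + 73.742 = 107.06 kPa.
σ'_f = 107.06 > σ'_p = 72.8 kPa, so the stress path crosses the preconsolidation pressure — recompression up to σ'_p, then virgin compression beyond:
S_c = H/(1+e₀)·[C_r·log₁₀(σ'_p/σ'_0) + C_c·log₁₀(σ'_f/σ'_p)]
    = 3.1/2.09 × [0.056×log₁₀(72.8/33.318) + 0.39×log₁₀(107.06/72.8)]
    = 1.4833 × [0.019009 + 0.065323] = 0.1251 m

S_c ≈ 125 mm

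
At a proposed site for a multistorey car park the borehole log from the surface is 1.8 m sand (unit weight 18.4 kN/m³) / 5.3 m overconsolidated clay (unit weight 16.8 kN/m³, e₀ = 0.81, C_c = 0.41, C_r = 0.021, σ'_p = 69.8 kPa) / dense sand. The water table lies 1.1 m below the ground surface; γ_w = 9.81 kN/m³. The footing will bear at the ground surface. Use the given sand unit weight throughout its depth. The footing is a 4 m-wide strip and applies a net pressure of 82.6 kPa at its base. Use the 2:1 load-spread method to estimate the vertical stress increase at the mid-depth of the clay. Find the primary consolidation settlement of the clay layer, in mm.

S_c ≈ 108 mm

Mid-depth of clay below the ground surface: z = 1.8 + 5.3/2 = 4.45 m.
Total vertical stress at mid-clay: σ_v = 18.4×1.8 + 16.8×2.65 = 77.64 kPa.
Pore pressure: u = 9.81×(4.45 − 1.1) = 32.864 kPa.
Initial effective stress: σ'_0 = σ_v − u = 77.64 − 32.864 = 44.776 kPa.
Stress increase at mid-clay by the 2:1 spreading method:
Δσ = qB/(B+z) = 82.6×4/(4+4.45) = 39.101 kPa
Final effective stress: σ'_f = 44.776 + 39.101 = 83.877 kPa.
σ'_f = 83.877 > σ'_p = 69.8 kPa, so the stress path crosses the preconsolidation pressure — recompression up to σ'_p, then virgin compression beyond:
S_c = H/(1+e₀)·[C_r·log₁₀(σ'_p/σ'_0) + C_c·log₁₀(σ'_f/σ'_p)]
    = 5.3/1.81 × [0.021×log₁₀(69.8/44.776) + 0.41×log₁₀(83.877/69.8)]
    = 2.9282 × [0.004049 + 0.032713] = 0.1076 m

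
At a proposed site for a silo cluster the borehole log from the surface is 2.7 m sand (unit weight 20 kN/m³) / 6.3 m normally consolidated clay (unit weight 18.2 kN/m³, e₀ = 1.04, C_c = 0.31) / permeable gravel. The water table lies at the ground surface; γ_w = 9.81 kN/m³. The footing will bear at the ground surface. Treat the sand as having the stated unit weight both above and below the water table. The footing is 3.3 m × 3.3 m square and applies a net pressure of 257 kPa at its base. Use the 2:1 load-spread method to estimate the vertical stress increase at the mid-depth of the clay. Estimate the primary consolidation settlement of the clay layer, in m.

Mid-depth of clay below the ground surface: z = 2.7 + 6.3/2 = 5.85 m.
Total vertical stress at mid-clay: σ_v = 20×2.7 + 18.2×3.15 = 111.33 kPa.
Pore pressure: u = 9.81×(5.85 − 0) = 57.389 kPa.
Initial effective stress: σ'_0 = σ_v − u = 111.33 − 57.389 = 53.941 kPa.
Stress increase at mid-clay by the 2:1 spreading method:
Δσ = qBL/((B+z)(L+z)) = 257×3.3×3.3/((3.3+5.85)(3.3+5.85)) = 33.429 kPa
Final effective stress: σ'_f = σ'_0 + Δσ = 53.941 + 33.429 = 87.37 kPa.
Normally consolidated clay, so the full stress increment lies on the virgin compression line:
S_c = C_c·H/(1+e₀)·log₁₀(σ'_f/σ'_0) = 0.31×6.3/(1+1.04)×log₁₀(87.37/53.941)
    = 0.95735 × 0.20944 = 0.2005 m

S_c ≈ 0.201 m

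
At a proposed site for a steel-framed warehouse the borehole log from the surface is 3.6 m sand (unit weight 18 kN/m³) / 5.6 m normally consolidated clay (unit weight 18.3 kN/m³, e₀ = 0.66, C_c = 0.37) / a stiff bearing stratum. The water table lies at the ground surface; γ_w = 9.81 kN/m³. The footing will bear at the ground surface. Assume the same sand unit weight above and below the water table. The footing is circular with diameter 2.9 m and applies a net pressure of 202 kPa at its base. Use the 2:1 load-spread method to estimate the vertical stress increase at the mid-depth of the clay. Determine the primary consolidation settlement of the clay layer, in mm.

Mid-depth of clay below the ground surface: z = 3.6 + 5.6/2 = 6.4 m.
Total vertical stress at mid-clay: σ_v = 18×3.6 + 18.3×2.8 = 116.04 kPa.
Pore pressure: u = 9.81×(6.4 − 0) = 62.784 kPa.
Initial effective stress: σ'_0 = σ_v − u = 116.04 − 62.784 = 53.256 kPa.
Stress increase at mid-clay by the 2:1 spreading method:
Δσ ≈ qD²/(D+z)² = 202×2.9²/(2.9+6.4)² = 19.642 kPa
Final effective stress: σ'_f = σ'_0 + Δσ = 53.256 + 19.642 = 72.898 kPa.
Normally consolidated clay, so the full stress increment lies on the virgin compression line:
S_c = C_c·H/(1+e₀)·log₁₀(σ'_f/σ'_0) = 0.37×5.6/(1+0.66)×log₁₀(72.898/53.256)
    = 1.2482 × 0.13635 = 0.1702 m

S_c ≈ 170 mm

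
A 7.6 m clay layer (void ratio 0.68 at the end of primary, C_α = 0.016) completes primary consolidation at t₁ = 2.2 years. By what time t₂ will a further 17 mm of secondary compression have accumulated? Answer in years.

t₂ ≈ 3.78 years

S_s = C_α·H/(1+e_p)·log₁₀(t₂/t₁) ⇒ log₁₀(t₂/t₁) = S_s·(1+e_p)/(C_α·H).
log₁₀(t₂/t₁) = 0.017 × (1+0.68) / (0.016×7.6) = 0.2349
t₂ = t₁ × 10^0.2349 = 2.2 × 1.717 = 3.778 years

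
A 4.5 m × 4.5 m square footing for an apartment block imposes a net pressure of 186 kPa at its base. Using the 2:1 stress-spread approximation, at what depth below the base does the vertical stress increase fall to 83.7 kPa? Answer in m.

z ≈ 2.21 m

2:1 spreading — at depth z the loaded area has grown by z in each plan dimension:
qB²/(B+z)² = Δσ_z ⇒ z = B(√(q/Δσ_z) − 1) = 4.5×(√(186/83.7) − 1) = 2.208 m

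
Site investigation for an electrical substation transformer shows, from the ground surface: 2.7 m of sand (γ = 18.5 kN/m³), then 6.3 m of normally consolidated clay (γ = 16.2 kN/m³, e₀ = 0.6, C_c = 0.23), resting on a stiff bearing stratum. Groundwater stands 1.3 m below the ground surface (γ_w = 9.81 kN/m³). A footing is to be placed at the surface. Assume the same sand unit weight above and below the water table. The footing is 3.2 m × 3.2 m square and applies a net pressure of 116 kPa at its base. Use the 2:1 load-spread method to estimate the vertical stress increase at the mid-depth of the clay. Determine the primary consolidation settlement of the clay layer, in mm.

S_c ≈ 90.1 mm

Mid-depth of clay below the ground surface: z = 2.7 + 6.3/2 = 5.85 m.
Total vertical stress at mid-clay: σ_v = 18.5×2.7 + 16.2×3.15 = 100.98 kPa.
Pore pressure: u = 9.81×(5.85 − 1.3) = 44.636 kPa.
Initial effective stress: σ'_0 = σ_v − u = 100.98 − 44.636 = 56.344 kPa.
Stress increase at mid-clay by the 2:1 spreading method:
Δσ = qBL/((B+z)(L+z)) = 116×3.2×3.2/((3.2+5.85)(3.2+5.85)) = 14.503 kPa
Final effective stress: σ'_f = σ'_0 + Δσ = 56.344 + 14.503 = 70.847 kPa.
Normally consolidated clay, so the full stress increment lies on the virgin compression line:
S_c = C_c·H/(1+e₀)·log₁₀(σ'_f/σ'_0) = 0.23×6.3/(1+0.6)×log₁₀(70.847/56.344)
    = 0.90563 × 0.099474 = 0.09009 m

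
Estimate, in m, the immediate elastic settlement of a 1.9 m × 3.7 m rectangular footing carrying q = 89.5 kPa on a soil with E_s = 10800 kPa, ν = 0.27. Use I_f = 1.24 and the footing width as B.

Immediate (elastic) settlement: S_e = q·B·(1−ν²)/E_s · I_f.
S_e = 89.5 × 1.9 × (1 − 0.27²) / 10800 × 1.24
    = 89.5 × 1.9 × 0.9271 / 10800 × 1.24
    = 0.0181 m

S_e ≈ 0.0181 m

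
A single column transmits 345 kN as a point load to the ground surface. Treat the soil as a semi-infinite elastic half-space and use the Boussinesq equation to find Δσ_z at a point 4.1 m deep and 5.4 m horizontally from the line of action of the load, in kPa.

Boussinesq vertical stress below a point load on an elastic half-space:
Δσ_z = 3P/(2πz²) · [1 + (r/z)²]^(−5/2)
r/z = 5.4/4.1 = 1.3171; [1+(r/z)²]^(−5/2) = 0.08086.
Δσ_z = 3×345/(2π×4.1²) × 0.08086 = 9.7992 × 0.08086 = 0.7924 kPa

Δσ_z ≈ 0.792 kPa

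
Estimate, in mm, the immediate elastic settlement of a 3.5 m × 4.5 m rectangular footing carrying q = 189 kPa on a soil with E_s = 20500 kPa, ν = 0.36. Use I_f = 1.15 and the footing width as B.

S_e ≈ 32.3 mm

Immediate (elastic) settlement: S_e = q·B·(1−ν²)/E_s · I_f.
S_e = 189 × 3.5 × (1 − 0.36²) / 20500 × 1.15
    = 189 × 3.5 × 0.8704 / 20500 × 1.15
    = 0.0323 m = 32.3 mm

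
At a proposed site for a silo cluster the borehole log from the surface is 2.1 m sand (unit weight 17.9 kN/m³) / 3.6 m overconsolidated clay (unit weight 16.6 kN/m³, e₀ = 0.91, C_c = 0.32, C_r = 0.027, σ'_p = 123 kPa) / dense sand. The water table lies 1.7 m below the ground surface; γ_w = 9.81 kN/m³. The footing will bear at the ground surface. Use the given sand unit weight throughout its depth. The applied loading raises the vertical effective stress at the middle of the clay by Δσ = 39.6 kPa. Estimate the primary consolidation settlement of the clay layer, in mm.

S_c ≈ 13.8 mm

Mid-depth of clay below the ground surface: z = 2.1 + 3.6/2 = 3.9 m.
Total vertical stress at mid-clay: σ_v = 17.9×2.1 + 16.6×1.8 = 67.47 kPa.
Pore pressure: u = 9.81×(3.9 − 1.7) = 21.582 kPa.
Initial effective stress: σ'_0 = σ_v − u = 67.47 − 21.582 = 45.888 kPa.
Final effective stress: σ'_f = 45.888 + 39.6 = 85.488 kPa.
σ'_f = 85.488 ≤ σ'_p = 123 kPa, so the clay remains overconsolidated and only the recompression index applies:
S_c = C_r·H/(1+e₀)·log₁₀(σ'_f/σ'_0) = 0.027×3.6/1.91×log₁₀(85.488/45.888)
    = 0.05089 × 0.27021 = 0.01375 m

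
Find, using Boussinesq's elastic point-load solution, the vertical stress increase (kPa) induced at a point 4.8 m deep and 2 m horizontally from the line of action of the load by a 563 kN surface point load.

Boussinesq vertical stress below a point load on an elastic half-space:
Δσ_z = 3P/(2πz²) · [1 + (r/z)²]^(−5/2)
r/z = 2/4.8 = 0.41667; [1+(r/z)²]^(−5/2) = 0.67018.
Δσ_z = 3×563/(2π×4.8²) × 0.67018 = 11.667 × 0.67018 = 7.819 kPa

Δσ_z ≈ 7.82 kPa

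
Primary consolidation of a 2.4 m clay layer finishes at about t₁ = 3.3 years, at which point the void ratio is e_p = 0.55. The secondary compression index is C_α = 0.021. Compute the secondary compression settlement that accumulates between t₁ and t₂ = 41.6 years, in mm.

S_s ≈ 35.8 mm

Secondary compression: S_s = C_α·H/(1+e_p)·log₁₀(t₂/t₁)
S_s = 0.021×2.4/(1+0.55)×log₁₀(41.6/3.3)
    = 0.03252 × 1.101 = 0.03579 m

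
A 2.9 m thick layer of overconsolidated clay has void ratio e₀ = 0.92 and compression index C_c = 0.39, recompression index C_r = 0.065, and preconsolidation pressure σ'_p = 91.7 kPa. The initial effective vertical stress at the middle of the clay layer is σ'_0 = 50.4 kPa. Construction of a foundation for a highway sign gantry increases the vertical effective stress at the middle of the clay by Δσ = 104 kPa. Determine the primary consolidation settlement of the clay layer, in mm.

S_c ≈ 159 mm

Final effective stress: σ'_f = 50.4 + 104 = 154.4 kPa.
σ'_f = 154.4 > σ'_p = 91.7 kPa, so the stress path crosses the preconsolidation pressure — recompression up to σ'_p, then virgin compression beyond:
S_c = H/(1+e₀)·[C_r·log₁₀(σ'_p/σ'_0) + C_c·log₁₀(σ'_f/σ'_p)]
    = 2.9/1.92 × [0.065×log₁₀(91.7/50.4) + 0.39×log₁₀(154.4/91.7)]
    = 1.5104 × [0.016896 + 0.088248] = 0.1588 m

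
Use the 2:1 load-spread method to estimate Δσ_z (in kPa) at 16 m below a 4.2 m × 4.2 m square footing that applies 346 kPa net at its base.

By the 2:1 method the load spreads at 1 horizontal : 2 vertical, so at depth z the loaded area has grown by z in each plan dimension:
Δσ = qBL/((B+z)(L+z)) = 346×4.2×4.2/((4.2+16)(4.2+16)) = 14.958 kPa

Δσ_z ≈ 15 kPa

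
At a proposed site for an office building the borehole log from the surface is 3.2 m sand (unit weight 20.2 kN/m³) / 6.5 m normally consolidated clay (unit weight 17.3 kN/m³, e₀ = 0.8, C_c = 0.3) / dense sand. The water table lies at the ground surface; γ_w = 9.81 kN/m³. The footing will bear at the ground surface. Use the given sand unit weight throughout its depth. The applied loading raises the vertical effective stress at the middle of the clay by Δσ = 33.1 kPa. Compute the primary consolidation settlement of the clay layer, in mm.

S_c ≈ 214 mm

Mid-depth of clay below the ground surface: z = 3.2 + 6.5/2 = 6.45 m.
Total vertical stress at mid-clay: σ_v = 20.2×3.2 + 17.3×3.25 = 120.87 kPa.
Pore pressure: u = 9.81×(6.45 − 0) = 63.275 kPa.
Initial effective stress: σ'_0 = σ_v − u = 120.87 − 63.275 = 57.595 kPa.
Final effective stress: σ'_f = σ'_0 + Δσ = 57.595 + 33.1 = 90.695 kPa.
Normally consolidated clay, so the full stress increment lies on the virgin compression line:
S_c = C_c·H/(1+e₀)·log₁₀(σ'_f/σ'_0) = 0.3×6.5/(1+0.8)×log₁₀(90.695/57.595)
    = 1.0833 × 0.1972 = 0.2136 m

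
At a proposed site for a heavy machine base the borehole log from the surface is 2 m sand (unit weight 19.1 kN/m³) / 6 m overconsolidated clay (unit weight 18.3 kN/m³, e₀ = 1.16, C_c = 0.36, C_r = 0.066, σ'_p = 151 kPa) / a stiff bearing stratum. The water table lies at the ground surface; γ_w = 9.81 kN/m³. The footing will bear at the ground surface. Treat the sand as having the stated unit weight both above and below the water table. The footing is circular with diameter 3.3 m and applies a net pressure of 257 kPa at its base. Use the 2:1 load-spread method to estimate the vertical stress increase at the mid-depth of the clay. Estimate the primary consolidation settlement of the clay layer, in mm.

S_c ≈ 52 mm

Mid-depth of clay below the ground surface: z = 2 + 6/2 = 5 m.
Total vertical stress at mid-clay: σ_v = 19.1×2 + 18.3×3 = 93.1 kPa.
Pore pressure: u = 9.81×(5 − 0) = 49.05 kPa.
Initial effective stress: σ'_0 = σ_v − u = 93.1 − 49.05 = 44.05 kPa.
Stress increase at mid-clay by the 2:1 spreading method:
Δσ ≈ qD²/(D+z)² = 257×3.3²/(3.3+5)² = 40.626 kPa
Final effective stress: σ'_f = 44.05 + 40.626 = 84.676 kPa.
σ'_f = 84.676 ≤ σ'_p = 151 kPa, so the clay remains overconsolidated and only the recompression index applies:
S_c = C_r·H/(1+e₀)·log₁₀(σ'_f/σ'_0) = 0.066×6/2.16×log₁₀(84.676/44.05)
    = 0.18333 × 0.28381 = 0.05203 m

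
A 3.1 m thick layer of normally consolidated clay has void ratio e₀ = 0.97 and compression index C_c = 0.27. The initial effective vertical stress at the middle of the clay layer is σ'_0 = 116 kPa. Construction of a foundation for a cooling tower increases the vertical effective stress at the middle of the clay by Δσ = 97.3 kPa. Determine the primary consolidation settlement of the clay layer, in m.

S_c ≈ 0.112 m

Final effective stress: σ'_f = σ'_0 + Δσ = 116 + 97.3 = 213.3 kPa.
Normally consolidated clay, so the full stress increment lies on the virgin compression line:
S_c = C_c·H/(1+e₀)·log₁₀(σ'_f/σ'_0) = 0.27×3.1/(1+0.97)×log₁₀(213.3/116)
    = 0.42487 × 0.26453 = 0.1124 m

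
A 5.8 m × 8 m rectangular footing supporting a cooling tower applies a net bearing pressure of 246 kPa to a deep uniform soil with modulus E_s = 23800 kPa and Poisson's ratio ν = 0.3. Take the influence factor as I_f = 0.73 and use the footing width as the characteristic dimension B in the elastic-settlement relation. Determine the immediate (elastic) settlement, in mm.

S_e ≈ 39.8 mm

Immediate (elastic) settlement: S_e = q·B·(1−ν²)/E_s · I_f.
S_e = 246 × 5.8 × (1 − 0.3²) / 23800 × 0.73
    = 246 × 5.8 × 0.91 / 23800 × 0.73
    = 0.03982 m = 39.82 mm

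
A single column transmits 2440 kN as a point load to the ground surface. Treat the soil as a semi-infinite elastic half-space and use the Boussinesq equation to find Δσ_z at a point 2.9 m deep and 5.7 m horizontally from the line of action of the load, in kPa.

Boussinesq vertical stress below a point load on an elastic half-space:
Δσ_z = 3P/(2πz²) · [1 + (r/z)²]^(−5/2)
r/z = 5.7/2.9 = 1.9655; [1+(r/z)²]^(−5/2) = 0.019173.
Δσ_z = 3×2440/(2π×2.9²) × 0.019173 = 138.53 × 0.019173 = 2.656 kPa

Δσ_z ≈ 2.66 kPa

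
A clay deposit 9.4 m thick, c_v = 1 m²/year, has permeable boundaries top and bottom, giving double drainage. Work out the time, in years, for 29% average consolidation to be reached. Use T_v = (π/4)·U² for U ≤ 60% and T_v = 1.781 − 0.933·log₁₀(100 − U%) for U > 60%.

Drainage path length: H_d = H/2 = 4.7 m (double drainage).
U ≤ 60%: T_v = (π/4)·U² = (π/4)×0.29² = 0.066052.
t = T_v·H_d²/c_v = 0.066052×4.7²/1 = 1.459 years.

t ≈ 1.46 years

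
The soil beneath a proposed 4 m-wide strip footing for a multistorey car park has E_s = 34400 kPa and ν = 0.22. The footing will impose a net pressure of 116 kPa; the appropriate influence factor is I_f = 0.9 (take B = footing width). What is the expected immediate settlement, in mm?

Immediate (elastic) settlement: S_e = q·B·(1−ν²)/E_s · I_f.
S_e = 116 × 4 × (1 − 0.22²) / 34400 × 0.9
    = 116 × 4 × 0.9516 / 34400 × 0.9
    = 0.01155 m = 11.55 mm

S_e ≈ 11.6 mm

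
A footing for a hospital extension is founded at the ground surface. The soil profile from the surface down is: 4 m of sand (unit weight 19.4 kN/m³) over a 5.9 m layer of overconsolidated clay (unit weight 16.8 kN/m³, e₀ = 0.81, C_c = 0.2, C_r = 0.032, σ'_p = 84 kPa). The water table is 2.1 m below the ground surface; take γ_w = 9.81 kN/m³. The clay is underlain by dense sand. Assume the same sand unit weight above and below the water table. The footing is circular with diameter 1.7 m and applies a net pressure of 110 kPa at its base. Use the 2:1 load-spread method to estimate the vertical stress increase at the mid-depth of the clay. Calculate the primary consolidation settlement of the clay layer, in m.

S_c ≈ 0.00236 m

Mid-depth of clay below the ground surface: z = 4 + 5.9/2 = 6.95 m.
Total vertical stress at mid-clay: σ_v = 19.4×4 + 16.8×2.95 = 127.16 kPa.
Pore pressure: u = 9.81×(6.95 − 2.1) = 47.578 kPa.
Initial effective stress: σ'_0 = σ_v − u = 127.16 − 47.578 = 79.582 kPa.
Stress increase at mid-clay by the 2:1 spreading method:
Δσ ≈ qD²/(D+z)² = 110×1.7²/(1.7+6.95)² = 4.2487 kPa
Final effective stress: σ'_f = 79.582 + 4.2487 = 83.831 kPa.
σ'_f = 83.831 ≤ σ'_p = 84 kPa, so the clay remains overconsolidated and only the recompression index applies:
S_c = C_r·H/(1+e₀)·log₁₀(σ'_f/σ'_0) = 0.032×5.9/1.81×log₁₀(83.831/79.582)
    = 0.10431 × 0.02259 = 0.002356 m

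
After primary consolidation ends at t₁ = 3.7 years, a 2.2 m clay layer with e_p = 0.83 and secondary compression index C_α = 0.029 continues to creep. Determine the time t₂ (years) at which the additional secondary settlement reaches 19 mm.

S_s = C_α·H/(1+e_p)·log₁₀(t₂/t₁) ⇒ log₁₀(t₂/t₁) = S_s·(1+e_p)/(C_α·H).
log₁₀(t₂/t₁) = 0.019 × (1+0.83) / (0.029×2.2) = 0.545
t₂ = t₁ × 10^0.545 = 3.7 × 3.507 = 12.98 years

t₂ ≈ 13 years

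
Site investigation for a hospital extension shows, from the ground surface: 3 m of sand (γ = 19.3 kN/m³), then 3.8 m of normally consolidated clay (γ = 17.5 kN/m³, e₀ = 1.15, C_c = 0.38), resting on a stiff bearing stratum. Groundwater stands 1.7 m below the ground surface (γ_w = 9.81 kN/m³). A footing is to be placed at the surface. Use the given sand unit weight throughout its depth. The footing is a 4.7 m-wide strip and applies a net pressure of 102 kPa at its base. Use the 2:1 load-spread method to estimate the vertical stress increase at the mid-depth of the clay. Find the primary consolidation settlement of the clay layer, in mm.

S_c ≈ 177 mm

Mid-depth of clay below the ground surface: z = 3 + 3.8/2 = 4.9 m.
Total vertical stress at mid-clay: σ_v = 19.3×3 + 17.5×1.9 = 91.15 kPa.
Pore pressure: u = 9.81×(4.9 − 1.7) = 31.392 kPa.
Initial effective stress: σ'_0 = σ_v − u = 91.15 − 31.392 = 59.758 kPa.
Stress increase at mid-clay by the 2:1 spreading method:
Δσ = qB/(B+z) = 102×4.7/(4.7+4.9) = 49.937 kPa
Final effective stress: σ'_f = σ'_0 + Δσ = 59.758 + 49.937 = 109.69 kPa.
Normally consolidated clay, so the full stress increment lies on the virgin compression line:
S_c = C_c·H/(1+e₀)·log₁₀(σ'_f/σ'_0) = 0.38×3.8/(1+1.15)×log₁₀(109.69/59.758)
    = 0.67163 × 0.26377 = 0.1772 m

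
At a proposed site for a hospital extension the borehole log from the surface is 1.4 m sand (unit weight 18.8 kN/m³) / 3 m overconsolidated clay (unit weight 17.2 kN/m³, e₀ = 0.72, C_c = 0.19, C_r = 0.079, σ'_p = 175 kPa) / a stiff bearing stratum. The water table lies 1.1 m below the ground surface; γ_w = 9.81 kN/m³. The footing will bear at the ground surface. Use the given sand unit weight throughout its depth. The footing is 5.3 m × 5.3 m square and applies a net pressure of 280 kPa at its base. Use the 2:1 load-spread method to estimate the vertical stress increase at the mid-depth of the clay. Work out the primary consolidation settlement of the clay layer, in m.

Mid-depth of clay below the ground surface: z = 1.4 + 3/2 = 2.9 m.
Total vertical stress at mid-clay: σ_v = 18.8×1.4 + 17.2×1.5 = 52.12 kPa.
Pore pressure: u = 9.81×(2.9 − 1.1) = 17.658 kPa.
Initial effective stress: σ'_0 = σ_v − u = 52.12 − 17.658 = 34.462 kPa.
Stress increase at mid-clay by the 2:1 spreading method:
Δσ = qBL/((B+z)(L+z)) = 280×5.3×5.3/((5.3+2.9)(5.3+2.9)) = 116.97 kPa
Final effective stress: σ'_f = 34.462 + 116.97 = 151.43 kPa.
σ'_f = 151.43 ≤ σ'_p = 175 kPa, so the clay remains overconsolidated and only the recompression index applies:
S_c = C_r·H/(1+e₀)·log₁₀(σ'_f/σ'_0) = 0.079×3/1.72×log₁₀(151.43/34.462)
    = 0.13779 × 0.64287 = 0.08858 m

S_c ≈ 0.0886 m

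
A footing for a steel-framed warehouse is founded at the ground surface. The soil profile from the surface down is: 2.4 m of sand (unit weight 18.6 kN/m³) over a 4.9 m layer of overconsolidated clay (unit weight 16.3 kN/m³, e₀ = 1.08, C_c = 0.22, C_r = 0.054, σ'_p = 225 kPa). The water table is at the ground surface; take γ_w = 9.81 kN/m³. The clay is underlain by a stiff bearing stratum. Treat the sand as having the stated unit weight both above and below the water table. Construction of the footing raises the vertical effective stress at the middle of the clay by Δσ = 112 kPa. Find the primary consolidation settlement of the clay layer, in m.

Mid-depth of clay below the ground surface: z = 2.4 + 4.9/2 = 4.85 m.
Total vertical stress at mid-clay: σ_v = 18.6×2.4 + 16.3×2.45 = 84.575 kPa.
Pore pressure: u = 9.81×(4.85 − 0) = 47.578 kPa.
Initial effective stress: σ'_0 = σ_v − u = 84.575 − 47.578 = 36.997 kPa.
Final effective stress: σ'_f = 36.997 + 112 = 149 kPa.
σ'_f = 149 ≤ σ'_p = 225 kPa, so the clay remains overconsolidated and only the recompression index applies:
S_c = C_r·H/(1+e₀)·log₁₀(σ'_f/σ'_0) = 0.054×4.9/2.08×log₁₀(149/36.997)
    = 0.12721 × 0.60502 = 0.07697 m

S_c ≈ 0.077 m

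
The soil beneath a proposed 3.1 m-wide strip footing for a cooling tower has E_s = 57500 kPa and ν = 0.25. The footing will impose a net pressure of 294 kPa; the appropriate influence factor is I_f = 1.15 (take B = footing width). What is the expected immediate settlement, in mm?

Immediate (elastic) settlement: S_e = q·B·(1−ν²)/E_s · I_f.
S_e = 294 × 3.1 × (1 − 0.25²) / 57500 × 1.15
    = 294 × 3.1 × 0.9375 / 57500 × 1.15
    = 0.01709 m = 17.09 mm

S_e ≈ 17.1 mm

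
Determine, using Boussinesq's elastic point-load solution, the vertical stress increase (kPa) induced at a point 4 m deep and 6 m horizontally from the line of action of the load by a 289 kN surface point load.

Boussinesq vertical stress below a point load on an elastic half-space:
Δσ_z = 3P/(2πz²) · [1 + (r/z)²]^(−5/2)
r/z = 6/4 = 1.5; [1+(r/z)²]^(−5/2) = 0.052516.
Δσ_z = 3×289/(2π×4²) × 0.052516 = 8.6242 × 0.052516 = 0.4529 kPa

Δσ_z ≈ 0.453 kPa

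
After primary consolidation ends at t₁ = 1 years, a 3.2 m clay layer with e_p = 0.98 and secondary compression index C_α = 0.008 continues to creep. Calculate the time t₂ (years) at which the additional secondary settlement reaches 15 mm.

S_s = C_α·H/(1+e_p)·log₁₀(t₂/t₁) ⇒ log₁₀(t₂/t₁) = S_s·(1+e_p)/(C_α·H).
log₁₀(t₂/t₁) = 0.015 × (1+0.98) / (0.008×3.2) = 1.16
t₂ = t₁ × 10^1.16 = 1 × 14.46 = 14.46 years

t₂ ≈ 14.5 years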